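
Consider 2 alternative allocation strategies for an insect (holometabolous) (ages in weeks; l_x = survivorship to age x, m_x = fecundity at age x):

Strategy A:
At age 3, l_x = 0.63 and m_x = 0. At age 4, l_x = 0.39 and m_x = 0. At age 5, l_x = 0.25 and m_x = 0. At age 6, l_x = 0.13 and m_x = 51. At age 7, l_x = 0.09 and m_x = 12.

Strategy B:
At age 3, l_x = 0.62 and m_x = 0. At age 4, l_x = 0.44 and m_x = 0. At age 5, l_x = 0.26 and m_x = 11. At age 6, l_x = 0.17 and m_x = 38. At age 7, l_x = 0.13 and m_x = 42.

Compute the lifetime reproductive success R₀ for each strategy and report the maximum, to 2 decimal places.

Strategy A: R₀ = 0.63×0 + 0.39×0 + 0.25×0 + 0.13×51 + 0.09×12 = 7.7100
Strategy B: R₀ = 0.62×0 + 0.44×0 + 0.26×11 + 0.17×38 + 0.13×42 = 14.7800
Highest R₀: strategy B with 14.7800.

14.78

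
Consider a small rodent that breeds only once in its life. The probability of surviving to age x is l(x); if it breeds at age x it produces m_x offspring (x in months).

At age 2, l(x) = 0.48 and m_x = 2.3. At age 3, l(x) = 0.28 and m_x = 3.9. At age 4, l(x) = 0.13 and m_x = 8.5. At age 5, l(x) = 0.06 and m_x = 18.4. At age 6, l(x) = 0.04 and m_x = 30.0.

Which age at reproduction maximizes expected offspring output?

6

Expected offspring if breeding at age x = l(x) × m_x:
  age 2: 0.48 × 2.3 = 1.104
  age 3: 0.28 × 3.9 = 1.092
  age 4: 0.13 × 8.5 = 1.105
  age 5: 0.06 × 18.4 = 1.104
  age 6: 0.04 × 30.0 = 1.200
Maximum at age 6 (1.200).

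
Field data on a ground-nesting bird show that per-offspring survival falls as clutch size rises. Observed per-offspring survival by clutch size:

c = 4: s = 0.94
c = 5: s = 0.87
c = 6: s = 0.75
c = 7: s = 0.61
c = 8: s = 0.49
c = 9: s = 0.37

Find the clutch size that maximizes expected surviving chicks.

Expected surviving chicks = c × s(c):
  c=4: 4 × 0.94 = 3.760
  c=5: 5 × 0.87 = 4.350
  c=6: 6 × 0.75 = 4.500
  c=7: 7 × 0.61 = 4.270
  c=8: 8 × 0.49 = 3.920
  c=9: 9 × 0.37 = 3.330
Maximum at c = 6 (4.500 surviving chicks).

6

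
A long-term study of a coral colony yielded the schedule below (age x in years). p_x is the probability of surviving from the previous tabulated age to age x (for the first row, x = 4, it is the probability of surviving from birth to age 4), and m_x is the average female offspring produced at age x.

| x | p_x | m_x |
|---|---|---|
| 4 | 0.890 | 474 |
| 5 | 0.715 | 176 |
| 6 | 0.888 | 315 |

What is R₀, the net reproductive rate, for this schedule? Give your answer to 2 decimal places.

711.86

Survivorship from birth: l_x = p_4·p_5·…·p_x.
  l_4 = 0.89000
  l_5 = 0.63635
  l_6 = 0.56508
R₀ = Σ l_x m_x:
  age 4: 0.89000 × 474 = 421.8600
  age 5: 0.63635 × 176 = 111.9976
  age 6: 0.56508 × 315 = 178.0002
R₀ = 421.8600 + 111.9976 + 178.0002 = 711.8578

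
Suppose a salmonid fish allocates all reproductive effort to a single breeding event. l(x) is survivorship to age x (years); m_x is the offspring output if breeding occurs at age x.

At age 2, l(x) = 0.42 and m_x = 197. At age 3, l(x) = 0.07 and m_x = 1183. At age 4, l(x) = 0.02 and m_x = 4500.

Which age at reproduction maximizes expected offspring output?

4

Expected offspring if breeding at age x = l(x) × m_x:
  age 2: 0.42 × 197 = 82.740
  age 3: 0.07 × 1183 = 82.810
  age 4: 0.02 × 4500 = 90.000
Maximum at age 4 (90.000).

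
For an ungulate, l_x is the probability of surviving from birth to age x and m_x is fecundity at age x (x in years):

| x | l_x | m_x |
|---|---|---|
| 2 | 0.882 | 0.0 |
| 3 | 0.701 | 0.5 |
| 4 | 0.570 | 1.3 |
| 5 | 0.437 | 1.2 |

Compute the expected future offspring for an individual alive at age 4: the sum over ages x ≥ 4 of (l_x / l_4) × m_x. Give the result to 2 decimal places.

2.22

l_4 = 0.570. Conditional survival from age 4 to x is l_x / l_4.
  x=4: (0.570/0.570) × 1.3 = 1.3000
  x=5: (0.437/0.570) × 1.2 = 0.9200
Sum = 1.3000 + 0.9200 = 2.2200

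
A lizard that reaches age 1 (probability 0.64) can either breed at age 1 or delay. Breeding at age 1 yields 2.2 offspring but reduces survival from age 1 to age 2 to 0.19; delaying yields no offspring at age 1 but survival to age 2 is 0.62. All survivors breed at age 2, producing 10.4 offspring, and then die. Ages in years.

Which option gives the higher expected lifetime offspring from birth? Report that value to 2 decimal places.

4.13

breed at age 1: R₀ = 0.64 × (2.2 + 0.19 × 10.4) = 0.64 × 4.1760 = 2.6726
delay to age 2: R₀ = 0.64 × (0.62 × 10.4) = 0.64 × 6.4480 = 4.1267
Higher: delay to age 2 (4.1267).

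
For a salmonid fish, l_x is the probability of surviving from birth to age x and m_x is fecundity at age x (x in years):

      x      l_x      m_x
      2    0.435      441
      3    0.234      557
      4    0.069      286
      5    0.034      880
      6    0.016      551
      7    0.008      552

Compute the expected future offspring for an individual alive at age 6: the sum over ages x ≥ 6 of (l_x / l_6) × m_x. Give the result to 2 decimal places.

l_6 = 0.016. Conditional survival from age 6 to x is l_x / l_6.
  x=6: (0.016/0.016) × 551 = 551.0000
  x=7: (0.008/0.016) × 552 = 276.0000
Sum = 551.0000 + 276.0000 = 827.0000

827.00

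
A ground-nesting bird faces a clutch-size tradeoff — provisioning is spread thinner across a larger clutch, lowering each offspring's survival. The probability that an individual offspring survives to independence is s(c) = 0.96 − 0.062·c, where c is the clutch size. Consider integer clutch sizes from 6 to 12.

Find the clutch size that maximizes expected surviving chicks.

Expected surviving chicks = c × s(c):
  c=6: 6 × 0.588 = 3.528
  c=7: 7 × 0.526 = 3.682
  c=8: 8 × 0.464 = 3.712
  c=9: 9 × 0.402 = 3.618
  c=10: 10 × 0.340 = 3.400
  c=11: 11 × 0.278 = 3.058
  c=12: 12 × 0.216 = 2.592
Maximum at c = 8 (3.712 surviving chicks).

8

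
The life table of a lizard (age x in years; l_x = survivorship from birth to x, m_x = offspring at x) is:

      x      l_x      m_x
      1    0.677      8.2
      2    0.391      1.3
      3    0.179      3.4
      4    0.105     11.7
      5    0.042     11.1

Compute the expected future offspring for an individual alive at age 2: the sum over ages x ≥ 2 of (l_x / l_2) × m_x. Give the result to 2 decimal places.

7.19

l_2 = 0.391. Conditional survival from age 2 to x is l_x / l_2.
  x=2: (0.391/0.391) × 1.3 = 1.3000
  x=3: (0.179/0.391) × 3.4 = 1.5565
  x=4: (0.105/0.391) × 11.7 = 3.1419
  x=5: (0.042/0.391) × 11.1 = 1.1923
Sum = 1.3000 + 1.5565 + 3.1419 + 1.1923 = 7.1908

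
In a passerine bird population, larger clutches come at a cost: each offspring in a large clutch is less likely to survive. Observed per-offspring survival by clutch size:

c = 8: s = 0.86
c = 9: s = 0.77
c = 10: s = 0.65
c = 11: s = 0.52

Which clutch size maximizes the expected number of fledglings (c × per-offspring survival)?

Expected fledglings = c × s(c):
  c=8: 8 × 0.86 = 6.880
  c=9: 9 × 0.77 = 6.930
  c=10: 10 × 0.65 = 6.500
  c=11: 11 × 0.52 = 5.720
Maximum at c = 9 (6.930 fledglings).

9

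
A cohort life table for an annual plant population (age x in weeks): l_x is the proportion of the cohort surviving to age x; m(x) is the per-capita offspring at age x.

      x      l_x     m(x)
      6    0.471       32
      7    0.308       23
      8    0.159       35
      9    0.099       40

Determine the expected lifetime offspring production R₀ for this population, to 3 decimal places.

31.681

R₀ = Σ l_x m(x):
  age 6: 0.471 × 32 = 15.0720
  age 7: 0.308 × 23 = 7.0840
  age 8: 0.159 × 35 = 5.5650
  age 9: 0.099 × 40 = 3.9600
R₀ = 15.0720 + 7.0840 + 5.5650 + 3.9600 = 31.6810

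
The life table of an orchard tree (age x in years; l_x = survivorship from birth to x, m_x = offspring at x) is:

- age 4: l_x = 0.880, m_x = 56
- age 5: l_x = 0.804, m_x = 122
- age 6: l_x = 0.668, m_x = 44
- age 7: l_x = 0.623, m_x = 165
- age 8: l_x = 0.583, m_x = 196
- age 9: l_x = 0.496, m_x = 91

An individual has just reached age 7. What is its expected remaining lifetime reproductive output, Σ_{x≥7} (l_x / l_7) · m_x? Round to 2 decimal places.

l_7 = 0.623. Conditional survival from age 7 to x is l_x / l_7.
  x=7: (0.623/0.623) × 165 = 165.0000
  x=8: (0.583/0.623) × 196 = 183.4157
  x=9: (0.496/0.623) × 91 = 72.4494
Sum = 165.0000 + 183.4157 + 72.4494 = 420.8652

420.87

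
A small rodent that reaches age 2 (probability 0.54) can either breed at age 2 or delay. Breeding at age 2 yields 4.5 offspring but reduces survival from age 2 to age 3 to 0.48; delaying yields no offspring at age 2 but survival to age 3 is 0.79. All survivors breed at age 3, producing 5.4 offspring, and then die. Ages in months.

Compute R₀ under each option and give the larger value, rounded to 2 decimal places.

3.83

breed at age 2: R₀ = 0.54 × (4.5 + 0.48 × 5.4) = 0.54 × 7.0920 = 3.8297
delay to age 3: R₀ = 0.54 × (0.79 × 5.4) = 0.54 × 4.2660 = 2.3036
Higher: breed at age 2 (3.8297).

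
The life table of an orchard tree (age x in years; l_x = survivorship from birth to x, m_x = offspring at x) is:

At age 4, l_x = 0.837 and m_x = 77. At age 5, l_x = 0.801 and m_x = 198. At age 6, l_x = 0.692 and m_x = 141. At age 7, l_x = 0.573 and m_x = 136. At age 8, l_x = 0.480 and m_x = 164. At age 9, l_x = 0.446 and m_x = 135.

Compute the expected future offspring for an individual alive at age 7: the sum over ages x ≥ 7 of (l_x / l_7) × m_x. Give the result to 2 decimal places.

378.46

l_7 = 0.573. Conditional survival from age 7 to x is l_x / l_7.
  x=7: (0.573/0.573) × 136 = 136.0000
  x=8: (0.480/0.573) × 164 = 137.3822
  x=9: (0.446/0.573) × 135 = 105.0785
Sum = 136.0000 + 137.3822 + 105.0785 = 378.4607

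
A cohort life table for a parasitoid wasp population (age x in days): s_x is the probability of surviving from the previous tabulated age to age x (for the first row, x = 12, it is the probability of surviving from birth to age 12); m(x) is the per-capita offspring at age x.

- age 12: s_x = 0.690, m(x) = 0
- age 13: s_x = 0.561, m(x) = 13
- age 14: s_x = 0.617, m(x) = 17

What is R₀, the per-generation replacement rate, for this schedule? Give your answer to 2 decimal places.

9.09

Survivorship from birth: l_x = s_12·s_13·…·s_x.
  l_12 = 0.69000
  l_13 = 0.38709
  l_14 = 0.23883
R₀ = Σ l_x m(x):
  age 12: 0.69000 × 0 = 0.0000
  age 13: 0.38709 × 13 = 5.0322
  age 14: 0.23883 × 17 = 4.0601
R₀ = 0.0000 + 5.0322 + 4.0601 = 9.0923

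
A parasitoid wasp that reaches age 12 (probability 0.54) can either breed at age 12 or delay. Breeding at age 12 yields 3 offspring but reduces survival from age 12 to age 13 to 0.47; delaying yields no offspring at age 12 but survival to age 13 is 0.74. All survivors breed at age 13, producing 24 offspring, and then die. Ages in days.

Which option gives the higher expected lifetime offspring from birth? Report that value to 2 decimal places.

9.59

breed at age 12: R₀ = 0.54 × (3 + 0.47 × 24) = 0.54 × 14.2800 = 7.7112
delay to age 13: R₀ = 0.54 × (0.74 × 24) = 0.54 × 17.7600 = 9.5904
Higher: delay to age 13 (9.5904).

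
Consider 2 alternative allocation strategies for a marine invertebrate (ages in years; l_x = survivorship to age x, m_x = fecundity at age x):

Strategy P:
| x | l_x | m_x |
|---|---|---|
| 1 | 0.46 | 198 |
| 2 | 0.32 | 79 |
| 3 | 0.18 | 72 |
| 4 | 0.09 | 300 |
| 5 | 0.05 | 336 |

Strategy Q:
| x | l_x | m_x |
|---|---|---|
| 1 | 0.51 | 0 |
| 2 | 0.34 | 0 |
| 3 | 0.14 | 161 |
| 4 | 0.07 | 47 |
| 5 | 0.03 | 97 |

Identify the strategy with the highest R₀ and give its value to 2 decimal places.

Strategy P: R₀ = 0.46×198 + 0.32×79 + 0.18×72 + 0.09×300 + 0.05×336 = 173.1200
Strategy Q: R₀ = 0.51×0 + 0.34×0 + 0.14×161 + 0.07×47 + 0.03×97 = 28.7400
Highest R₀: strategy P with 173.1200.

173.12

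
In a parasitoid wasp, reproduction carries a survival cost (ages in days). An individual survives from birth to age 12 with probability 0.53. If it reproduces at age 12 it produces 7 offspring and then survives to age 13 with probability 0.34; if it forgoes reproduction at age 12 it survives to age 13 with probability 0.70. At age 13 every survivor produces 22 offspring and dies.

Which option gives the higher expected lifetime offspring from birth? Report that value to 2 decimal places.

breed at age 12: R₀ = 0.53 × (7 + 0.34 × 22) = 0.53 × 14.4800 = 7.6744
delay to age 13: R₀ = 0.53 × (0.70 × 22) = 0.53 × 15.4000 = 8.1620
Higher: delay to age 13 (8.1620).

8.16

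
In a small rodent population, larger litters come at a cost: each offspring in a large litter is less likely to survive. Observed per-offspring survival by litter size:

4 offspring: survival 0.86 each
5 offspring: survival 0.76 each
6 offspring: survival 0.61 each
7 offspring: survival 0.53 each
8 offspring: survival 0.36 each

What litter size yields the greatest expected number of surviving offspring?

5

Expected surviving offspring = c × s(c):
  c=4: 4 × 0.86 = 3.440
  c=5: 5 × 0.76 = 3.800
  c=6: 6 × 0.61 = 3.660
  c=7: 7 × 0.53 = 3.710
  c=8: 8 × 0.36 = 2.880
Maximum at c = 5 (3.800 surviving offspring).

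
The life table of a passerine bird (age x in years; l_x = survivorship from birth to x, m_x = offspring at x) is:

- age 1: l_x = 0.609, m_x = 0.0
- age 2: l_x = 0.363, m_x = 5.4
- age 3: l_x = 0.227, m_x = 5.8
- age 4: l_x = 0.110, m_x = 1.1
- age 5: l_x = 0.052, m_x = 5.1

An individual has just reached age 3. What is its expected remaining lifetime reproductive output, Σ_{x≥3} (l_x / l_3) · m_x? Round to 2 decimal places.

l_3 = 0.227. Conditional survival from age 3 to x is l_x / l_3.
  x=3: (0.227/0.227) × 5.8 = 5.8000
  x=4: (0.110/0.227) × 1.1 = 0.5330
  x=5: (0.052/0.227) × 5.1 = 1.1683
Sum = 5.8000 + 0.5330 + 1.1683 = 7.5013

7.50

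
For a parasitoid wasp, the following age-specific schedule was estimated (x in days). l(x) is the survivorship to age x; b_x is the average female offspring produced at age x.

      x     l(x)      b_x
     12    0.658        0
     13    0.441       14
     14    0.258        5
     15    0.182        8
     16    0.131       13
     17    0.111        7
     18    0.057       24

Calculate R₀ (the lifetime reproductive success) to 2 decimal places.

R₀ = Σ l(x) b_x:
  age 12: 0.658 × 0 = 0.0000
  age 13: 0.441 × 14 = 6.1740
  age 14: 0.258 × 5 = 1.2900
  age 15: 0.182 × 8 = 1.4560
  age 16: 0.131 × 13 = 1.7030
  age 17: 0.111 × 7 = 0.7770
  age 18: 0.057 × 24 = 1.3680
R₀ = 0.0000 + 6.1740 + 1.2900 + 1.4560 + 1.7030 + 0.7770 + 1.3680 = 12.7680

12.77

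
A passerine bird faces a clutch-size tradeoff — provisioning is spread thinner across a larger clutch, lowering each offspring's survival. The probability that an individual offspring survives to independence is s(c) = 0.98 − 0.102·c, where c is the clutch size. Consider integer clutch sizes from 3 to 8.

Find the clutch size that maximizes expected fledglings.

Expected fledglings = c × s(c):
  c=3: 3 × 0.674 = 2.022
  c=4: 4 × 0.572 = 2.288
  c=5: 5 × 0.470 = 2.350
  c=6: 6 × 0.368 = 2.208
  c=7: 7 × 0.266 = 1.862
  c=8: 8 × 0.164 = 1.312
Maximum at c = 5 (2.350 fledglings).

5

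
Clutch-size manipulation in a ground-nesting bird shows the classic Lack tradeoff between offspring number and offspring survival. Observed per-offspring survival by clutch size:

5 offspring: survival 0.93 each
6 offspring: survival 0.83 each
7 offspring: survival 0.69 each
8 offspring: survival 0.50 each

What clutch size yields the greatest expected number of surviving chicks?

Expected surviving chicks = c × s(c):
  c=5: 5 × 0.93 = 4.650
  c=6: 6 × 0.83 = 4.980
  c=7: 7 × 0.69 = 4.830
  c=8: 8 × 0.50 = 4.000
Maximum at c = 6 (4.980 surviving chicks).

6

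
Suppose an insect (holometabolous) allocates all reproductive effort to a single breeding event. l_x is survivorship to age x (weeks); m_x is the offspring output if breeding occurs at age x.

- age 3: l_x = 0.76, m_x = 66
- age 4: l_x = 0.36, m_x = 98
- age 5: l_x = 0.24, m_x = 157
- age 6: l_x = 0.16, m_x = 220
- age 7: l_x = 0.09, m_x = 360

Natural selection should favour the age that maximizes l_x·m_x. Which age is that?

3

Expected offspring if breeding at age x = l_x × m_x:
  age 3: 0.76 × 66 = 50.160
  age 4: 0.36 × 98 = 35.280
  age 5: 0.24 × 157 = 37.680
  age 6: 0.16 × 220 = 35.200
  age 7: 0.09 × 360 = 32.400
Maximum at age 3 (50.160).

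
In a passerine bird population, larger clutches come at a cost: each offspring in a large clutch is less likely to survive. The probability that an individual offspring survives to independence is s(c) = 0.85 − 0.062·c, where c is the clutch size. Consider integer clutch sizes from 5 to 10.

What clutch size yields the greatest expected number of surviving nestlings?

7

Expected surviving nestlings = c × s(c):
  c=5: 5 × 0.540 = 2.700
  c=6: 6 × 0.478 = 2.868
  c=7: 7 × 0.416 = 2.912
  c=8: 8 × 0.354 = 2.832
  c=9: 9 × 0.292 = 2.628
  c=10: 10 × 0.230 = 2.300
Maximum at c = 7 (2.912 surviving nestlings).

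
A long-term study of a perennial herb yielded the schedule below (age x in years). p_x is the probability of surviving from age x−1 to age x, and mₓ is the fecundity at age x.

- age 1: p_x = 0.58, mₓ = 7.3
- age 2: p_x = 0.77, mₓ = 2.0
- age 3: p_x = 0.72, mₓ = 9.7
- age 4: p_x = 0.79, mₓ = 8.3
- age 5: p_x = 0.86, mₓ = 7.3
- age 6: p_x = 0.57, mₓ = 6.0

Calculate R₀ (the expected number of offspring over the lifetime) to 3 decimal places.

Survivorship from birth: l_x = p_1·p_2·…·p_x.
  l_1 = 0.58000
  l_2 = 0.44660
  l_3 = 0.32155
  l_4 = 0.25403
  l_5 = 0.21846
  l_6 = 0.12452
R₀ = Σ l_x mₓ:
  age 1: 0.58000 × 7.3 = 4.2340
  age 2: 0.44660 × 2.0 = 0.8932
  age 3: 0.32155 × 9.7 = 3.1190
  age 4: 0.25403 × 8.3 = 2.1084
  age 5: 0.21846 × 7.3 = 1.5948
  age 6: 0.12452 × 6.0 = 0.7471
R₀ = 4.2340 + 0.8932 + 3.1190 + 2.1084 + 1.5948 + 0.7471 = 12.6966

12.697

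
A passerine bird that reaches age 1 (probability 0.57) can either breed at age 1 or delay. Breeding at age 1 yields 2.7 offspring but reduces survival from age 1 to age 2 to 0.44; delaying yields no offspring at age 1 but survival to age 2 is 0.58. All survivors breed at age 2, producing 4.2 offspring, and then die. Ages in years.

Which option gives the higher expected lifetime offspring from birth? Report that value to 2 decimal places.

breed at age 1: R₀ = 0.57 × (2.7 + 0.44 × 4.2) = 0.57 × 4.5480 = 2.5924
delay to age 2: R₀ = 0.57 × (0.58 × 4.2) = 0.57 × 2.4360 = 1.3885
Higher: breed at age 1 (2.5924).

2.59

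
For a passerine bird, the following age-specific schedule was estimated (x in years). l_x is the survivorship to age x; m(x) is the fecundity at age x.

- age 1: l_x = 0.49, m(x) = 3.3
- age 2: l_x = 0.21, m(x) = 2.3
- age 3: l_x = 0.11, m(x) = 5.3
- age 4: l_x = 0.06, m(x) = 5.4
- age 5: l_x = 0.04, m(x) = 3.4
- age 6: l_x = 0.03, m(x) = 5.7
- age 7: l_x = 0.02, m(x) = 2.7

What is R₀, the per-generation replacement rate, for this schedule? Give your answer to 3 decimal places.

3.368

R₀ = Σ l_x m(x):
  age 1: 0.49 × 3.3 = 1.6170
  age 2: 0.21 × 2.3 = 0.4830
  age 3: 0.11 × 5.3 = 0.5830
  age 4: 0.06 × 5.4 = 0.3240
  age 5: 0.04 × 3.4 = 0.1360
  age 6: 0.03 × 5.7 = 0.1710
  age 7: 0.02 × 2.7 = 0.0540
R₀ = 1.6170 + 0.4830 + 0.5830 + 0.3240 + 0.1360 + 0.1710 + 0.0540 = 3.3680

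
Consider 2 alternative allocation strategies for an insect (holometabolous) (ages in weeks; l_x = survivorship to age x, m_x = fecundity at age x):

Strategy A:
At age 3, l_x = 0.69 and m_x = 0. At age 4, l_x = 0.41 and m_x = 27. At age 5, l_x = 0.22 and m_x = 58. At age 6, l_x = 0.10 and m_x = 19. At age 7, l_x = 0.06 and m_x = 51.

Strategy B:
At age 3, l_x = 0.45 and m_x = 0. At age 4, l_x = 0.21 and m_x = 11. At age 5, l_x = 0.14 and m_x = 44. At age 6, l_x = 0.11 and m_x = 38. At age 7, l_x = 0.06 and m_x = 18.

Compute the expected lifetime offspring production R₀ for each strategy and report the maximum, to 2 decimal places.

28.79

Strategy A: R₀ = 0.69×0 + 0.41×27 + 0.22×58 + 0.10×19 + 0.06×51 = 28.7900
Strategy B: R₀ = 0.45×0 + 0.21×11 + 0.14×44 + 0.11×38 + 0.06×18 = 13.7300
Highest R₀: strategy A with 28.7900.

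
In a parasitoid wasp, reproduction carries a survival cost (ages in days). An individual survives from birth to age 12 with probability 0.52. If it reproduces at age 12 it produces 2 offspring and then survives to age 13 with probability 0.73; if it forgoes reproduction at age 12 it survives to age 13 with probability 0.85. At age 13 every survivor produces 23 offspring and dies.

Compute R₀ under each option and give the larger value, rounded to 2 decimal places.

10.17

breed at age 12: R₀ = 0.52 × (2 + 0.73 × 23) = 0.52 × 18.7900 = 9.7708
delay to age 13: R₀ = 0.52 × (0.85 × 23) = 0.52 × 19.5500 = 10.1660
Higher: delay to age 13 (10.1660).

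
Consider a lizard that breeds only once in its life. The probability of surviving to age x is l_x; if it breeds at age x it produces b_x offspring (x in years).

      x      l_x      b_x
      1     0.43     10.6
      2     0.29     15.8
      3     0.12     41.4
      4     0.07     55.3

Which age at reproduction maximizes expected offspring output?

3

Expected offspring if breeding at age x = l_x × b_x:
  age 1: 0.43 × 10.6 = 4.558
  age 2: 0.29 × 15.8 = 4.582
  age 3: 0.12 × 41.4 = 4.968
  age 4: 0.07 × 55.3 = 3.871
Maximum at age 3 (4.968).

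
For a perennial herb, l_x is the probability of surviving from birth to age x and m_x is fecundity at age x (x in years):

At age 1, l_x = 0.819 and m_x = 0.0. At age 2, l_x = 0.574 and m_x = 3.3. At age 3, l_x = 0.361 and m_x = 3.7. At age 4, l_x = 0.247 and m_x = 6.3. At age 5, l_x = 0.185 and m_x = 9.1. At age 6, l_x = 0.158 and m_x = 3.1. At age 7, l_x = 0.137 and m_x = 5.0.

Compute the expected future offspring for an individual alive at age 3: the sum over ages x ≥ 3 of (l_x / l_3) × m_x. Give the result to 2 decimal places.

l_3 = 0.361. Conditional survival from age 3 to x is l_x / l_3.
  x=3: (0.361/0.361) × 3.7 = 3.7000
  x=4: (0.247/0.361) × 6.3 = 4.3105
  x=5: (0.185/0.361) × 9.1 = 4.6634
  x=6: (0.158/0.361) × 3.1 = 1.3568
  x=7: (0.137/0.361) × 5.0 = 1.8975
Sum = 3.7000 + 4.3105 + 4.6634 + 1.3568 + 1.8975 = 15.9283

15.93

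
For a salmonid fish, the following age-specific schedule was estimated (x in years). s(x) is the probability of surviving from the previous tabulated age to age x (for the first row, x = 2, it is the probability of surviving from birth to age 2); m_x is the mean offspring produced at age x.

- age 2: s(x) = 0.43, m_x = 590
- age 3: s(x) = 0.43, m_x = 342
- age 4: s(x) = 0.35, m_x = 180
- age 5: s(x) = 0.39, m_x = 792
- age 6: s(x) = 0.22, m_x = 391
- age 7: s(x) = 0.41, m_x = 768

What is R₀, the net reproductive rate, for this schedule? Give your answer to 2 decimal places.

Survivorship from birth: l_x = s_2·s_3·…·s_x.
  l_2 = 0.43000
  l_3 = 0.18490
  l_4 = 0.06471
  l_5 = 0.02524
  l_6 = 0.00555
  l_7 = 0.00228
R₀ = Σ l_x m_x:
  age 2: 0.43000 × 590 = 253.7000
  age 3: 0.18490 × 342 = 63.2358
  age 4: 0.06471 × 180 = 11.6478
  age 5: 0.02524 × 792 = 19.9901
  age 6: 0.00555 × 391 = 2.1701
  age 7: 0.00228 × 768 = 1.7510
R₀ = 253.7000 + 63.2358 + 11.6478 + 19.9901 + 2.1701 + 1.7510 = 352.4948

352.49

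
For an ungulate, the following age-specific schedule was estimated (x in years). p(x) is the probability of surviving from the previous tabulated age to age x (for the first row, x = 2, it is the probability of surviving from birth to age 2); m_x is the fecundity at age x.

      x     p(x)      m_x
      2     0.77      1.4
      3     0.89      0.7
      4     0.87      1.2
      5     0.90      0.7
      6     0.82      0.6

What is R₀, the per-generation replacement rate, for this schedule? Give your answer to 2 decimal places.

2.91

Survivorship from birth: l_x = p_2·p_3·…·p_x.
  l_2 = 0.77000
  l_3 = 0.68530
  l_4 = 0.59621
  l_5 = 0.53659
  l_6 = 0.44000
R₀ = Σ l_x m_x:
  age 2: 0.77000 × 1.4 = 1.0780
  age 3: 0.68530 × 0.7 = 0.4797
  age 4: 0.59621 × 1.2 = 0.7155
  age 5: 0.53659 × 0.7 = 0.3756
  age 6: 0.44000 × 0.6 = 0.2640
R₀ = 1.0780 + 0.4797 + 0.7155 + 0.3756 + 0.2640 = 2.9128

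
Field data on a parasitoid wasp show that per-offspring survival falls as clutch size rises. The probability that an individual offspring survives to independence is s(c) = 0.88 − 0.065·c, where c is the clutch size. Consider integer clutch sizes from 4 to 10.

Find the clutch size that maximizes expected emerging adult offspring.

7

Expected emerging adult offspring = c × s(c):
  c=4: 4 × 0.620 = 2.480
  c=5: 5 × 0.555 = 2.775
  c=6: 6 × 0.490 = 2.940
  c=7: 7 × 0.425 = 2.975
  c=8: 8 × 0.360 = 2.880
  c=9: 9 × 0.295 = 2.655
  c=10: 10 × 0.230 = 2.300
Maximum at c = 7 (2.975 emerging adult offspring).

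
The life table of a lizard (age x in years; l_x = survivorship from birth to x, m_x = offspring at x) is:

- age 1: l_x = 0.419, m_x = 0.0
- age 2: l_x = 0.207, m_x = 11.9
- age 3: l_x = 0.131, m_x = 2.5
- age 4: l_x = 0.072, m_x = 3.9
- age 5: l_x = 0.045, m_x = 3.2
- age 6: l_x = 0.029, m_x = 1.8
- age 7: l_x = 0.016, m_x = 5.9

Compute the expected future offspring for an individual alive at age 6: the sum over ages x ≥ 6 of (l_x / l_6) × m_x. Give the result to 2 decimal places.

l_6 = 0.029. Conditional survival from age 6 to x is l_x / l_6.
  x=6: (0.029/0.029) × 1.8 = 1.8000
  x=7: (0.016/0.029) × 5.9 = 3.2552
Sum = 1.8000 + 3.2552 = 5.0552

5.06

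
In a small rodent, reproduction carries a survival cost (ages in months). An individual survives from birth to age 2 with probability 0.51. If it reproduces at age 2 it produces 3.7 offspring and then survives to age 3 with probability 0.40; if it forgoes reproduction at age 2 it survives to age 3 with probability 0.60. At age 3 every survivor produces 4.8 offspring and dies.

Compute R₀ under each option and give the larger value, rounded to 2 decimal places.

breed at age 2: R₀ = 0.51 × (3.7 + 0.40 × 4.8) = 0.51 × 5.6200 = 2.8662
delay to age 3: R₀ = 0.51 × (0.60 × 4.8) = 0.51 × 2.8800 = 1.4688
Higher: breed at age 2 (2.8662).

2.87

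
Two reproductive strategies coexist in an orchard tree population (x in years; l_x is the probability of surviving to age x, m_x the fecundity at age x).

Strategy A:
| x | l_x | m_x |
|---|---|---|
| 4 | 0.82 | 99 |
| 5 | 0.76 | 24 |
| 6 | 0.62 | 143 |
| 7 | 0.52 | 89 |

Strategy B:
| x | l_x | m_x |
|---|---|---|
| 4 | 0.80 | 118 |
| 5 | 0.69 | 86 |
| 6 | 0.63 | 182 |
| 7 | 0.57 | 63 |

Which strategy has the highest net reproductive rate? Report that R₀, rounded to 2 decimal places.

Strategy A: R₀ = 0.82×99 + 0.76×24 + 0.62×143 + 0.52×89 = 234.3600
Strategy B: R₀ = 0.80×118 + 0.69×86 + 0.63×182 + 0.57×63 = 304.3100
Highest R₀: strategy B with 304.3100.

304.31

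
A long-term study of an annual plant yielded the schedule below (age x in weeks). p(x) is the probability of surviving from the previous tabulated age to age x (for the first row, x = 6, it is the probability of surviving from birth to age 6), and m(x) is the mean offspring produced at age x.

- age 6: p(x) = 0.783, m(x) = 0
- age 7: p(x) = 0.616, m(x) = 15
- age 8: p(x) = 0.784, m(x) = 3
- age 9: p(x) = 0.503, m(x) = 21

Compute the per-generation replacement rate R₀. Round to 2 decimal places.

Survivorship from birth: l_x = p_6·p_7·…·p_x.
  l_6 = 0.78300
  l_7 = 0.48233
  l_8 = 0.37815
  l_9 = 0.19021
R₀ = Σ l_x m(x):
  age 6: 0.78300 × 0 = 0.0000
  age 7: 0.48233 × 15 = 7.2349
  age 8: 0.37815 × 3 = 1.1344
  age 9: 0.19021 × 21 = 3.9944
R₀ = 0.0000 + 7.2349 + 1.1344 + 3.9944 = 12.3638

12.36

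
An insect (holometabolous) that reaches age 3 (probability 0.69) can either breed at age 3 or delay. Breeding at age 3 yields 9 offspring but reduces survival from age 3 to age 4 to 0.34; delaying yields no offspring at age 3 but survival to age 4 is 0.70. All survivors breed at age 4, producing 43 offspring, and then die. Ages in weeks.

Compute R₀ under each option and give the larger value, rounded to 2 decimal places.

breed at age 3: R₀ = 0.69 × (9 + 0.34 × 43) = 0.69 × 23.6200 = 16.2978
delay to age 4: R₀ = 0.69 × (0.70 × 43) = 0.69 × 30.1000 = 20.7690
Higher: delay to age 4 (20.7690).

20.77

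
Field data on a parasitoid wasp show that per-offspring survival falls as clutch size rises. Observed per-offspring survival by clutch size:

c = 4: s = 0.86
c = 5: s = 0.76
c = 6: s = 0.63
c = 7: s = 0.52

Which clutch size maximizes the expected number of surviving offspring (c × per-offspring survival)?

5

Expected surviving offspring = c × s(c):
  c=4: 4 × 0.86 = 3.440
  c=5: 5 × 0.76 = 3.800
  c=6: 6 × 0.63 = 3.780
  c=7: 7 × 0.52 = 3.640
Maximum at c = 5 (3.800 surviving offspring).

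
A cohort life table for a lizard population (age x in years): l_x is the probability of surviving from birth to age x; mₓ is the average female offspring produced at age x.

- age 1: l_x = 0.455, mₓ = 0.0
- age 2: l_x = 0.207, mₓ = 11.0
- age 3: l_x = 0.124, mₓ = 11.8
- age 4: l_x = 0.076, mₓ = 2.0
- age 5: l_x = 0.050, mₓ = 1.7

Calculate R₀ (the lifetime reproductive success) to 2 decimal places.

R₀ = Σ l_x mₓ:
  age 1: 0.455 × 0.0 = 0.0000
  age 2: 0.207 × 11.0 = 2.2770
  age 3: 0.124 × 11.8 = 1.4632
  age 4: 0.076 × 2.0 = 0.1520
  age 5: 0.050 × 1.7 = 0.0850
R₀ = 0.0000 + 2.2770 + 1.4632 + 0.1520 + 0.0850 = 3.9772

3.98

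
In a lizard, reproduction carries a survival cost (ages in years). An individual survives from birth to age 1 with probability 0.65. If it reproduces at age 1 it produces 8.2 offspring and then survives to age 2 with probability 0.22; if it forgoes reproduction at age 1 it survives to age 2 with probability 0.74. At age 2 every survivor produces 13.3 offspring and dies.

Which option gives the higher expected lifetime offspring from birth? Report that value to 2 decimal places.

breed at age 1: R₀ = 0.65 × (8.2 + 0.22 × 13.3) = 0.65 × 11.1260 = 7.2319
delay to age 2: R₀ = 0.65 × (0.74 × 13.3) = 0.65 × 9.8420 = 6.3973
Higher: breed at age 1 (7.2319).

7.23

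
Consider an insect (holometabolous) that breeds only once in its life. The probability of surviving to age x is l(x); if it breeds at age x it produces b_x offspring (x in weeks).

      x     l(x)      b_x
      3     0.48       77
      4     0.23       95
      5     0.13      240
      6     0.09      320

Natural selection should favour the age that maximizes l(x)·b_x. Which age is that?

3

Expected offspring if breeding at age x = l(x) × b_x:
  age 3: 0.48 × 77 = 36.960
  age 4: 0.23 × 95 = 21.850
  age 5: 0.13 × 240 = 31.200
  age 6: 0.09 × 320 = 28.800
Maximum at age 3 (36.960).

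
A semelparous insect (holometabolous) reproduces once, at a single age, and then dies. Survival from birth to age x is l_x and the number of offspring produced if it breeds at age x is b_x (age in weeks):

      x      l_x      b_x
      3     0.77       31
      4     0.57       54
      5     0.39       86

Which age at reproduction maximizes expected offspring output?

5

Expected offspring if breeding at age x = l_x × b_x:
  age 3: 0.77 × 31 = 23.870
  age 4: 0.57 × 54 = 30.780
  age 5: 0.39 × 86 = 33.540
Maximum at age 5 (33.540).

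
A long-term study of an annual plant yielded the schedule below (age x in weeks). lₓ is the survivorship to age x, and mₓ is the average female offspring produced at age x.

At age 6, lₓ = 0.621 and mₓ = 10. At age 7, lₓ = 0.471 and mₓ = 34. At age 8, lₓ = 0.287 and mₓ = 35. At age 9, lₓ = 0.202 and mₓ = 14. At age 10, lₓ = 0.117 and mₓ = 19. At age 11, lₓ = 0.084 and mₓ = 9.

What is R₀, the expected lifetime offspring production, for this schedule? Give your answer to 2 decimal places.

38.08

R₀ = Σ lₓ mₓ:
  age 6: 0.621 × 10 = 6.2100
  age 7: 0.471 × 34 = 16.0140
  age 8: 0.287 × 35 = 10.0450
  age 9: 0.202 × 14 = 2.8280
  age 10: 0.117 × 19 = 2.2230
  age 11: 0.084 × 9 = 0.7560
R₀ = 6.2100 + 16.0140 + 10.0450 + 2.8280 + 2.2230 + 0.7560 = 38.0760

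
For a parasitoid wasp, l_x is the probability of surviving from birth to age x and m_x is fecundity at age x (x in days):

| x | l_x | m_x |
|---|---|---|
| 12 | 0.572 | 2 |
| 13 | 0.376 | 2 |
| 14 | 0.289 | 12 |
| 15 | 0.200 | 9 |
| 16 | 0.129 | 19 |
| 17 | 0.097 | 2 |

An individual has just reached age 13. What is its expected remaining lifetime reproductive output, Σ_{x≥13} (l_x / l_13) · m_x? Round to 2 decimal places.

23.05

l_13 = 0.376. Conditional survival from age 13 to x is l_x / l_13.
  x=13: (0.376/0.376) × 2 = 2.0000
  x=14: (0.289/0.376) × 12 = 9.2234
  x=15: (0.200/0.376) × 9 = 4.7872
  x=16: (0.129/0.376) × 19 = 6.5186
  x=17: (0.097/0.376) × 2 = 0.5160
Sum = 2.0000 + 9.2234 + 4.7872 + 6.5186 + 0.5160 = 23.0452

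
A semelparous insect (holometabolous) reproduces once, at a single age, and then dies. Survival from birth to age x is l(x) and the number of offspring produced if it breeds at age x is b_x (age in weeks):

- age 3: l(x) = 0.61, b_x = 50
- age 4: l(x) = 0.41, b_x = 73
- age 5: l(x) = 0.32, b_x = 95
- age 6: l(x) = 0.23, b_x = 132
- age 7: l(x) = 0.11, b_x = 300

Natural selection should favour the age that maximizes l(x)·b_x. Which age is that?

Expected offspring if breeding at age x = l(x) × b_x:
  age 3: 0.61 × 50 = 30.500
  age 4: 0.41 × 73 = 29.930
  age 5: 0.32 × 95 = 30.400
  age 6: 0.23 × 132 = 30.360
  age 7: 0.11 × 300 = 33.000
Maximum at age 7 (33.000).

7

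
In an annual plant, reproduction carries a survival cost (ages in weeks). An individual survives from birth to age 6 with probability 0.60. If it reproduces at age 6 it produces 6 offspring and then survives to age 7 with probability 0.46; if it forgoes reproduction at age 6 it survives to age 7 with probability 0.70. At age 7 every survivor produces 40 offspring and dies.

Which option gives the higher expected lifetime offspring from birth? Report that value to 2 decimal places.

16.80

breed at age 6: R₀ = 0.60 × (6 + 0.46 × 40) = 0.60 × 24.4000 = 14.6400
delay to age 7: R₀ = 0.60 × (0.70 × 40) = 0.60 × 28.0000 = 16.8000
Higher: delay to age 7 (16.8000).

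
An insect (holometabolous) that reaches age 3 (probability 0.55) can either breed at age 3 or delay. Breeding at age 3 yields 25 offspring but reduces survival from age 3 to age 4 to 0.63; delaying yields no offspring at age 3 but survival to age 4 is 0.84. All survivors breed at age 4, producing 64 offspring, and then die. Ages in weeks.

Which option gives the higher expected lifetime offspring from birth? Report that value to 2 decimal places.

breed at age 3: R₀ = 0.55 × (25 + 0.63 × 64) = 0.55 × 65.3200 = 35.9260
delay to age 4: R₀ = 0.55 × (0.84 × 64) = 0.55 × 53.7600 = 29.5680
Higher: breed at age 3 (35.9260).

35.93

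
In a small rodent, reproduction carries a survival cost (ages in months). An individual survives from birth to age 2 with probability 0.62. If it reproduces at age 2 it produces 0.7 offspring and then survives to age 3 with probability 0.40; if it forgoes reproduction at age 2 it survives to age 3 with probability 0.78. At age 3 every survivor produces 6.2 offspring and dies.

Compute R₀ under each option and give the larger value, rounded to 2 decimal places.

breed at age 2: R₀ = 0.62 × (0.7 + 0.40 × 6.2) = 0.62 × 3.1800 = 1.9716
delay to age 3: R₀ = 0.62 × (0.78 × 6.2) = 0.62 × 4.8360 = 2.9983
Higher: delay to age 3 (2.9983).

3.00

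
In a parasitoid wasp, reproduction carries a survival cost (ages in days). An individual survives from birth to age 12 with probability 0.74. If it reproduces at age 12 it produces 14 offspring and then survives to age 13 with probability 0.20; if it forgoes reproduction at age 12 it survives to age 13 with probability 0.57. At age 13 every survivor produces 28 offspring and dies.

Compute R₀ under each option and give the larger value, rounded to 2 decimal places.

14.50

breed at age 12: R₀ = 0.74 × (14 + 0.20 × 28) = 0.74 × 19.6000 = 14.5040
delay to age 13: R₀ = 0.74 × (0.57 × 28) = 0.74 × 15.9600 = 11.8104
Higher: breed at age 12 (14.5040).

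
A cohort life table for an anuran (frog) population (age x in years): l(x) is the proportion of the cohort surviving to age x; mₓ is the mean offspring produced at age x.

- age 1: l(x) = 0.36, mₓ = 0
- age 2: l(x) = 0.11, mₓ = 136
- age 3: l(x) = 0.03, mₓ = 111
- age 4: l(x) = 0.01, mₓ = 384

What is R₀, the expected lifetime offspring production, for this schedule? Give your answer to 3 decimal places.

22.130

R₀ = Σ l(x) mₓ:
  age 1: 0.36 × 0 = 0.0000
  age 2: 0.11 × 136 = 14.9600
  age 3: 0.03 × 111 = 3.3300
  age 4: 0.01 × 384 = 3.8400
R₀ = 0.0000 + 14.9600 + 3.3300 + 3.8400 = 22.1300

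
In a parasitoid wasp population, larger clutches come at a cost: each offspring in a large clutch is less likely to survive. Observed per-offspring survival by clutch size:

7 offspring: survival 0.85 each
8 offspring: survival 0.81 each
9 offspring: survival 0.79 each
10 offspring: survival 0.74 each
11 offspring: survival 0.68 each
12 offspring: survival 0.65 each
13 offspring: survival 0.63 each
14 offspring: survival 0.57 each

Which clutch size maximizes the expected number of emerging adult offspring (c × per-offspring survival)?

13

Expected emerging adult offspring = c × s(c):
  c=7: 7 × 0.85 = 5.950
  c=8: 8 × 0.81 = 6.480
  c=9: 9 × 0.79 = 7.110
  c=10: 10 × 0.74 = 7.400
  c=11: 11 × 0.68 = 7.480
  c=12: 12 × 0.65 = 7.800
  c=13: 13 × 0.63 = 8.190
  c=14: 14 × 0.57 = 7.980
Maximum at c = 13 (8.190 emerging adult offspring).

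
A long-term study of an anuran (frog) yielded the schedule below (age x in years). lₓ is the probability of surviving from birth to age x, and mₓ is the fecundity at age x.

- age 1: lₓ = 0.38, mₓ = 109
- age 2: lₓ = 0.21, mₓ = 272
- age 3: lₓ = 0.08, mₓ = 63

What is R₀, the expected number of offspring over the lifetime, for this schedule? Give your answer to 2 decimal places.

R₀ = Σ lₓ mₓ:
  age 1: 0.38 × 109 = 41.4200
  age 2: 0.21 × 272 = 57.1200
  age 3: 0.08 × 63 = 5.0400
R₀ = 41.4200 + 57.1200 + 5.0400 = 103.5800

103.58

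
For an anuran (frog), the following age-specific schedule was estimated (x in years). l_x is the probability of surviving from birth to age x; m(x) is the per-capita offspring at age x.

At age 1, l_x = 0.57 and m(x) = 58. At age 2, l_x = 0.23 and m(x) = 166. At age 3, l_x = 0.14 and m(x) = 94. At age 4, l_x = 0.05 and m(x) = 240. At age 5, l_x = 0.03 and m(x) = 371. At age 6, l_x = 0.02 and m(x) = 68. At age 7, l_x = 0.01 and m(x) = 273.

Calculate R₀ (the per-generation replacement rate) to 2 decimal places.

111.62

R₀ = Σ l_x m(x):
  age 1: 0.57 × 58 = 33.0600
  age 2: 0.23 × 166 = 38.1800
  age 3: 0.14 × 94 = 13.1600
  age 4: 0.05 × 240 = 12.0000
  age 5: 0.03 × 371 = 11.1300
  age 6: 0.02 × 68 = 1.3600
  age 7: 0.01 × 273 = 2.7300
R₀ = 33.0600 + 38.1800 + 13.1600 + 12.0000 + 11.1300 + 1.3600 + 2.7300 = 111.6200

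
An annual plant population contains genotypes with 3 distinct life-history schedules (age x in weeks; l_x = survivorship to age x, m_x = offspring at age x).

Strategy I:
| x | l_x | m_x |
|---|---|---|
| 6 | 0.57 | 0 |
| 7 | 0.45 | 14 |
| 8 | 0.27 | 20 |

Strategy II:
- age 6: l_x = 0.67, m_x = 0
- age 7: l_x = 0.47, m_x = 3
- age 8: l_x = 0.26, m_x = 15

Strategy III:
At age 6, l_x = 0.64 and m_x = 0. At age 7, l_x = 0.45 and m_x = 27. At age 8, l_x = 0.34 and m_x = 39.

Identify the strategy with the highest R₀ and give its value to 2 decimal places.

Strategy I: R₀ = 0.57×0 + 0.45×14 + 0.27×20 = 11.7000
Strategy II: R₀ = 0.67×0 + 0.47×3 + 0.26×15 = 5.3100
Strategy III: R₀ = 0.64×0 + 0.45×27 + 0.34×39 = 25.4100
Highest R₀: strategy III with 25.4100.

25.41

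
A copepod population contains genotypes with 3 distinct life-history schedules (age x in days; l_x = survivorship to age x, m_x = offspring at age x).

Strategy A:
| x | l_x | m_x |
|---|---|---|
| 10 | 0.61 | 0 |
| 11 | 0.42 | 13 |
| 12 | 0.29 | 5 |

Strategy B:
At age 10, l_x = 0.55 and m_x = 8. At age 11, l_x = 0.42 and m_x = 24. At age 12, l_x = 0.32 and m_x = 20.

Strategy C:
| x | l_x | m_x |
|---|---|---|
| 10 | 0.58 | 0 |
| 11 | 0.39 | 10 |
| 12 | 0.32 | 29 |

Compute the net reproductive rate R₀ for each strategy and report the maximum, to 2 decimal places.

20.88

Strategy A: R₀ = 0.61×0 + 0.42×13 + 0.29×5 = 6.9100
Strategy B: R₀ = 0.55×8 + 0.42×24 + 0.32×20 = 20.8800
Strategy C: R₀ = 0.58×0 + 0.39×10 + 0.32×29 = 13.1800
Highest R₀: strategy B with 20.8800.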